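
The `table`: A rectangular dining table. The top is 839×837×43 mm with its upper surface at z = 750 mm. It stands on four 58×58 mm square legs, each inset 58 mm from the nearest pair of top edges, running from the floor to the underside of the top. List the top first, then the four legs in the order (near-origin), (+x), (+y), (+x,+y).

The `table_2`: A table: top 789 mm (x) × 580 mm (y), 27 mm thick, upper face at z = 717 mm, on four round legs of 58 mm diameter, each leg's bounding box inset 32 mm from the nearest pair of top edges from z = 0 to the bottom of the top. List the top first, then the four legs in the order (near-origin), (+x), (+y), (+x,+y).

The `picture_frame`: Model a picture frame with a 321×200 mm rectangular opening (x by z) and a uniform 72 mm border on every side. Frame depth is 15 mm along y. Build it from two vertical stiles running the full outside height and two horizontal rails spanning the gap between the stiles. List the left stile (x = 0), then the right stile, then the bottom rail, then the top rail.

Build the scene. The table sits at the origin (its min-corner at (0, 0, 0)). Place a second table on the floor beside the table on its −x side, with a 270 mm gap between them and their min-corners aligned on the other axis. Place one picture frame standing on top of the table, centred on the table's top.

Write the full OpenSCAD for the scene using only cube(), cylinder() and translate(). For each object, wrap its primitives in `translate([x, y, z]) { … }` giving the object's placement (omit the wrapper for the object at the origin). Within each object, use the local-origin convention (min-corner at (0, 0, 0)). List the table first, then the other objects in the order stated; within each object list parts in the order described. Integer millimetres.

translate([0, 0, 707]) cube([839, 837, 43]);
translate([58, 58, 0]) cube([58, 58, 707]);
translate([723, 58, 0]) cube([58, 58, 707]);
translate([58, 721, 0]) cube([58, 58, 707]);
translate([723, 721, 0]) cube([58, 58, 707]);
translate([-1059, 0, 0]) {
  translate([0, 0, 690]) cube([789, 580, 27]);
  translate([61, 61, 0]) cylinder(h = 690, r = 29);
  translate([728, 61, 0]) cylinder(h = 690, r = 29);
  translate([61, 519, 0]) cylinder(h = 690, r = 29);
  translate([728, 519, 0]) cylinder(h = 690, r = 29);
}
translate([187, 411, 750]) {
  cube([72, 15, 344]);
  translate([393, 0, 0]) cube([72, 15, 344]);
  translate([72, 0, 0]) cube([321, 15, 72]);
  translate([72, 0, 272]) cube([321, 15, 72]);
}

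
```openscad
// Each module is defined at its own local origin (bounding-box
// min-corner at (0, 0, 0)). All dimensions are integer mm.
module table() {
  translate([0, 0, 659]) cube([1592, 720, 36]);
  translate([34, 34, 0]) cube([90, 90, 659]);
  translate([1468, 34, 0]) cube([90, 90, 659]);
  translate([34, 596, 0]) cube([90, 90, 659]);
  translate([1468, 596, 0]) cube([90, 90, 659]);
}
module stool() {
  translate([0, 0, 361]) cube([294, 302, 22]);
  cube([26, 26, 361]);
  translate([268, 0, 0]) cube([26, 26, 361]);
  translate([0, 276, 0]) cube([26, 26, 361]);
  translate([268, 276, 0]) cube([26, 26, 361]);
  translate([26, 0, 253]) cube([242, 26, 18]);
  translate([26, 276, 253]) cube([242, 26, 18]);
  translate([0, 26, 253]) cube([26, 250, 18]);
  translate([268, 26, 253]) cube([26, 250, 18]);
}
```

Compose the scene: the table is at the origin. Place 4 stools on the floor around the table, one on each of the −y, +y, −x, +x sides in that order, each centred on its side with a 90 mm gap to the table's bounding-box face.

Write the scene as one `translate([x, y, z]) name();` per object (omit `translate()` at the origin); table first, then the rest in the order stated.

table();
translate([649, -392, 0]) stool();
translate([649, 810, 0]) stool();
translate([-384, 209, 0]) stool();
translate([1682, 209, 0]) stool();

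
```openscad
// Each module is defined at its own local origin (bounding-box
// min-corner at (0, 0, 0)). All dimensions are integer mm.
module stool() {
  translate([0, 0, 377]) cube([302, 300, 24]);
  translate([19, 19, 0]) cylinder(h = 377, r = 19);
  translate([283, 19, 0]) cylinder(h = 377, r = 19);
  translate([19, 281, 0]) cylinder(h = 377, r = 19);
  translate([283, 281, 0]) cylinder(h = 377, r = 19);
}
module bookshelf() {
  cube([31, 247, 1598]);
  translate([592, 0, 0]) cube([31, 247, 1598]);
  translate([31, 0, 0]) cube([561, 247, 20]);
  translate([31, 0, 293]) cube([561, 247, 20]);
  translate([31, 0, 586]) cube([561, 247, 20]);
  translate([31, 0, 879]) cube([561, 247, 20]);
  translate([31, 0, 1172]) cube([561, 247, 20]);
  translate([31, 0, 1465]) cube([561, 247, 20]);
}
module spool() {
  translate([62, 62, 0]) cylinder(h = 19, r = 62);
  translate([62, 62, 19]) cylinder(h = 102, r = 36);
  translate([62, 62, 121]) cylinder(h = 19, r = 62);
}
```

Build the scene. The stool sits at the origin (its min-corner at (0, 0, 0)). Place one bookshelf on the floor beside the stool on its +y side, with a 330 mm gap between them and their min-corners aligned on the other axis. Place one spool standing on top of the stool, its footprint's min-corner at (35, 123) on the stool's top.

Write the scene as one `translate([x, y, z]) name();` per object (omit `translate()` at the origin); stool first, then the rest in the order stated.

stool();
translate([0, 630, 0]) bookshelf();
translate([35, 123, 401]) spool();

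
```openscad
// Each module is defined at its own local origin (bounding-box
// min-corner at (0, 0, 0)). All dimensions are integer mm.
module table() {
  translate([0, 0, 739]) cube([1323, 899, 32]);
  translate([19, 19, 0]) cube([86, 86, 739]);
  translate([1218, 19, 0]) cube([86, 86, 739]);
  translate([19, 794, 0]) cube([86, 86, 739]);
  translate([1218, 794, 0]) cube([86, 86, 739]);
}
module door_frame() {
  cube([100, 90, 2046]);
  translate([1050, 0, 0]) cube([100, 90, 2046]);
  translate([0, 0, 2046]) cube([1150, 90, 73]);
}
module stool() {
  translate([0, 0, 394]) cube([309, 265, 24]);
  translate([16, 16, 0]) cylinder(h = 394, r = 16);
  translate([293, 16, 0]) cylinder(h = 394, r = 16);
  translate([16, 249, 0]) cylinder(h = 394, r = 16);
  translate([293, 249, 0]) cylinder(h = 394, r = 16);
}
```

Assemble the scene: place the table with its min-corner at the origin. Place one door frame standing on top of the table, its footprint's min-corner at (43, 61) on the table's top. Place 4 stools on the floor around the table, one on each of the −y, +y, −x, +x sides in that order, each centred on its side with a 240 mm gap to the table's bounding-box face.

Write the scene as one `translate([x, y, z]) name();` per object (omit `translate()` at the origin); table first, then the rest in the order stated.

table();
translate([43, 61, 771]) door_frame();
translate([507, -505, 0]) stool();
translate([507, 1139, 0]) stool();
translate([-549, 317, 0]) stool();
translate([1563, 317, 0]) stool();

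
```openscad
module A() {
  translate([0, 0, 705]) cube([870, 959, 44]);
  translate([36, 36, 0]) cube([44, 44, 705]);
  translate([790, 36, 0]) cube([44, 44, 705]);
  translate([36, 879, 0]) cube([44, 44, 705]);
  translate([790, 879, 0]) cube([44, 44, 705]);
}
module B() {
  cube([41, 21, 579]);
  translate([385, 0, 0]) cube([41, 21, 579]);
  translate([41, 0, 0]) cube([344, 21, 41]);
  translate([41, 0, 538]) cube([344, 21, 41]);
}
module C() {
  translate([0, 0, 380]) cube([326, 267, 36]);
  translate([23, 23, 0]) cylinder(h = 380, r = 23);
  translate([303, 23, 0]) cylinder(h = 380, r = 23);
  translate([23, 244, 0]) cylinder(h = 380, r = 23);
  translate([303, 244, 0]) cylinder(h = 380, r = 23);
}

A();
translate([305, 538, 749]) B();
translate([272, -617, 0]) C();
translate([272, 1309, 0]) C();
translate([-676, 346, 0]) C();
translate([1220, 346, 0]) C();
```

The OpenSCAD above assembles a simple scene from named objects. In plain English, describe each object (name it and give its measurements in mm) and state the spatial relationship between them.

A is a rectangular dining table. The top is 870×959×44 mm with its upper surface at z = 749 mm. It stands on four 44×44 mm square legs, each inset 36 mm from the nearest pair of top edges, running from the floor to the underside of the top.

B is a picture frame with a 344×497 mm rectangular opening (x by z) and a uniform 41 mm border on every side. Frame depth is 21 mm along y. It is built from two vertical stiles running the full outside height and two horizontal rails spanning the gap between the stiles.

C is a four-legged stool. The seat is 326×267 mm, 36 mm thick, top at z = 416 mm. It stands on four round legs, each 46 mm in diameter, from z = 0 to the seat underside, each leg's axis is inset half a diameter from the nearest pair of seat edges (so the leg's bounding box is flush with the corner).

The picture frame is on top of the table. Four stools sit around the table at the −y, +y, −x, +x sides.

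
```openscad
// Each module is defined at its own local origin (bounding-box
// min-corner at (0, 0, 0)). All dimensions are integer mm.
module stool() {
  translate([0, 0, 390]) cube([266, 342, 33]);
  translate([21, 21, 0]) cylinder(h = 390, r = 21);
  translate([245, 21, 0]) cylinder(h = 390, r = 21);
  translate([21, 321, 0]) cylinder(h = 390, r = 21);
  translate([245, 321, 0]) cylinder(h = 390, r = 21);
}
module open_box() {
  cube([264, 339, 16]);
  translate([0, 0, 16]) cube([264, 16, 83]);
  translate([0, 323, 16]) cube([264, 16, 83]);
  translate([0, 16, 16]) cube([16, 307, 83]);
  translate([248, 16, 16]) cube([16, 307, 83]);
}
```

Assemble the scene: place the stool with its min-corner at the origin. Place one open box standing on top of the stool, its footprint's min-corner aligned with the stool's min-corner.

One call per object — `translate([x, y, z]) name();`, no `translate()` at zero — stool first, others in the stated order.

stool();
translate([0, 0, 423]) open_box();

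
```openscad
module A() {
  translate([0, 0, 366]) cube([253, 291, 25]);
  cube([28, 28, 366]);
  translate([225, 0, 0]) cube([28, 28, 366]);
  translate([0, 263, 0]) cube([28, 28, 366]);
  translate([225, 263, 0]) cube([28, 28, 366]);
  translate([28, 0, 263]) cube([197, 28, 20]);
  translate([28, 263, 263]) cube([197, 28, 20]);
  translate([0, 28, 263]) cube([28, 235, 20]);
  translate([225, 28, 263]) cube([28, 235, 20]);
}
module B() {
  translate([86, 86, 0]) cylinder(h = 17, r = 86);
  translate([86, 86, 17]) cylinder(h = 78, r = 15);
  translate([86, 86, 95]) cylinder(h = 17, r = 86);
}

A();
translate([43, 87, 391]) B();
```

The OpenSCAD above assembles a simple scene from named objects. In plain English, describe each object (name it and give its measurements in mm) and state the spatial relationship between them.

A is a four-legged stool. The seat is a 253×291×25 mm slab whose top surface is at z = 391 mm; four square legs, each 28×28 mm in cross-section, run from the floor (z = 0) to the underside of the seat, each flush with a corner of the seat. Four stretchers, 28 mm wide and 20 mm tall, connect adjacent legs with their undersides at z = 263 mm, each running between the inner faces of the legs it joins and aligned with the legs' outer faces on the other axis.

B is a spool: two coaxial disc flanges of radius 86 mm and thickness 17 mm, joined by a core cylinder of radius 15 mm and height 78 mm. The lower flange rests on z = 0 and the three cylinders share a vertical axis.

The spool is on top of the stool.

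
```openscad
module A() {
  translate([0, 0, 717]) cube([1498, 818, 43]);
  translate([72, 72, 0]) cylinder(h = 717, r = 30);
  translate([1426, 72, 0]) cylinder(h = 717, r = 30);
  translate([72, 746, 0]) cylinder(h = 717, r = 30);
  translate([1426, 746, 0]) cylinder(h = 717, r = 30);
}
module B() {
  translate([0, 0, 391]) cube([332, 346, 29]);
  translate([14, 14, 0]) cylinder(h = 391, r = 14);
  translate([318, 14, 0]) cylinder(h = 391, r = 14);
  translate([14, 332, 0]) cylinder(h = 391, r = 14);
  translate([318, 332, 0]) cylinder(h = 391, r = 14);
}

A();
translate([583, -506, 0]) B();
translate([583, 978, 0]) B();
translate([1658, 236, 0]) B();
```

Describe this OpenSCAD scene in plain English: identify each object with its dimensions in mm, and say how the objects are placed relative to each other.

A is a rectangular dining table. The top is 1498×818×43 mm with its upper surface at z = 760 mm. It stands on four round legs of 60 mm diameter, each leg's bounding box inset 42 mm from the nearest pair of top edges, running from the floor to the underside of the top.

B is a four-legged stool. The seat is 332×346 mm, 29 mm thick, top at z = 420 mm. It stands on four round legs, each 28 mm in diameter, from z = 0 to the seat underside, each leg's axis is inset half a diameter from the nearest pair of seat edges (so the leg's bounding box is flush with the corner).

Three stools sit around the table at the −y, +y, +x sides.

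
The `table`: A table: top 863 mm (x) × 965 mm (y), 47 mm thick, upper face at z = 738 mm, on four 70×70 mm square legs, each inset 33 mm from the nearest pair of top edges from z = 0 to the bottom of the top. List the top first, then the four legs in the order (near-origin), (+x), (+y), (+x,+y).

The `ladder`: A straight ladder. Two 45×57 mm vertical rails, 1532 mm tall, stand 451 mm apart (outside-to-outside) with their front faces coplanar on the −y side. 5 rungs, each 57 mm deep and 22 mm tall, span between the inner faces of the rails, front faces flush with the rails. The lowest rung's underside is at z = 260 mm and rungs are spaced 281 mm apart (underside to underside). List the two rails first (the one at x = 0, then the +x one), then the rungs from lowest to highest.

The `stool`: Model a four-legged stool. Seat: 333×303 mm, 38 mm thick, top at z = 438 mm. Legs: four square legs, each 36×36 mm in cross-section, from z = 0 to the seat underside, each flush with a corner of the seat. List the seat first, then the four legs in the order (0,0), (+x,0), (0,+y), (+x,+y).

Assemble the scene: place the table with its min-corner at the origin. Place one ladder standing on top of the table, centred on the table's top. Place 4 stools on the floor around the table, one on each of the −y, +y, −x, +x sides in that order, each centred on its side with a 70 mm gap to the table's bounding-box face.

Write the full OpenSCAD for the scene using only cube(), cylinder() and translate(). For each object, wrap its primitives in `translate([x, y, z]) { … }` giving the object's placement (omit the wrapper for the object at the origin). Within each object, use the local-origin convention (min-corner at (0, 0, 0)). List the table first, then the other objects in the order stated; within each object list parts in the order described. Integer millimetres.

translate([0, 0, 691]) cube([863, 965, 47]);
translate([33, 33, 0]) cube([70, 70, 691]);
translate([760, 33, 0]) cube([70, 70, 691]);
translate([33, 862, 0]) cube([70, 70, 691]);
translate([760, 862, 0]) cube([70, 70, 691]);
translate([206, 454, 738]) {
  cube([45, 57, 1532]);
  translate([406, 0, 0]) cube([45, 57, 1532]);
  translate([45, 0, 260]) cube([361, 57, 22]);
  translate([45, 0, 541]) cube([361, 57, 22]);
  translate([45, 0, 822]) cube([361, 57, 22]);
  translate([45, 0, 1103]) cube([361, 57, 22]);
  translate([45, 0, 1384]) cube([361, 57, 22]);
}
translate([265, -373, 0]) {
  translate([0, 0, 400]) cube([333, 303, 38]);
  cube([36, 36, 400]);
  translate([297, 0, 0]) cube([36, 36, 400]);
  translate([0, 267, 0]) cube([36, 36, 400]);
  translate([297, 267, 0]) cube([36, 36, 400]);
}
translate([265, 1035, 0]) {
  translate([0, 0, 400]) cube([333, 303, 38]);
  cube([36, 36, 400]);
  translate([297, 0, 0]) cube([36, 36, 400]);
  translate([0, 267, 0]) cube([36, 36, 400]);
  translate([297, 267, 0]) cube([36, 36, 400]);
}
translate([-403, 331, 0]) {
  translate([0, 0, 400]) cube([333, 303, 38]);
  cube([36, 36, 400]);
  translate([297, 0, 0]) cube([36, 36, 400]);
  translate([0, 267, 0]) cube([36, 36, 400]);
  translate([297, 267, 0]) cube([36, 36, 400]);
}
translate([933, 331, 0]) {
  translate([0, 0, 400]) cube([333, 303, 38]);
  cube([36, 36, 400]);
  translate([297, 0, 0]) cube([36, 36, 400]);
  translate([0, 267, 0]) cube([36, 36, 400]);
  translate([297, 267, 0]) cube([36, 36, 400]);
}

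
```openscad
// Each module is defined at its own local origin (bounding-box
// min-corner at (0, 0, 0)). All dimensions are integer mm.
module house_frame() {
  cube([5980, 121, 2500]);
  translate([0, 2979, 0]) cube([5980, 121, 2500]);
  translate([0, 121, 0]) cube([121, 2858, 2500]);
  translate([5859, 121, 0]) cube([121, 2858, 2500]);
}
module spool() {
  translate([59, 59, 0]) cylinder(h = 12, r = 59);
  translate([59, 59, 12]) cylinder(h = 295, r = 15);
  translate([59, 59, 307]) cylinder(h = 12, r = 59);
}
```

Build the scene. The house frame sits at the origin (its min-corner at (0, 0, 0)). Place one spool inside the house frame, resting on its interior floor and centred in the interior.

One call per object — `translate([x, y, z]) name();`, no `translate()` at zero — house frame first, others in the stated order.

house_frame();
translate([2931, 1491, 0]) spool();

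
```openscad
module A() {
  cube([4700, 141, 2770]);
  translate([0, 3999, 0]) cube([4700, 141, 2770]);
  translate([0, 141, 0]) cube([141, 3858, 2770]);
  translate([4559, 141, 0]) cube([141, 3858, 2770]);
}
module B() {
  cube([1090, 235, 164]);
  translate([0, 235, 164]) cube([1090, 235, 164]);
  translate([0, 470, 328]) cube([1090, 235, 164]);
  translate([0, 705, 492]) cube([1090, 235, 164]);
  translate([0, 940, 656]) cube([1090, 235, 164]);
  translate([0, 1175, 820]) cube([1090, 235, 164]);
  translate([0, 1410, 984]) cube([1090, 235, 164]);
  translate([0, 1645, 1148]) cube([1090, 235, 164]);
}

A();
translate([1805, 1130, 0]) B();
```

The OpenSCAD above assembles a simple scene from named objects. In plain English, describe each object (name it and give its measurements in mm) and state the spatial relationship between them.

A is the wall frame of a small rectangular building: four walls, each 2770 mm tall and 141 mm thick, enclosing a footprint 4700 mm (x) by 4140 mm (y) outside-to-outside, with no floor or roof. The front and back walls (the −y and +y sides) span the full width; the two side walls fit between them.

B is a straight staircase of 8 solid steps. Each step is 1090 mm wide (x), 235 mm deep (y, the going) and 164 mm tall (the rise). The first step rests on the floor; each subsequent step sits one going further in +y and one rise higher in +z, directly behind and above the previous step with no overlap.

The staircase sits inside the house frame, centred.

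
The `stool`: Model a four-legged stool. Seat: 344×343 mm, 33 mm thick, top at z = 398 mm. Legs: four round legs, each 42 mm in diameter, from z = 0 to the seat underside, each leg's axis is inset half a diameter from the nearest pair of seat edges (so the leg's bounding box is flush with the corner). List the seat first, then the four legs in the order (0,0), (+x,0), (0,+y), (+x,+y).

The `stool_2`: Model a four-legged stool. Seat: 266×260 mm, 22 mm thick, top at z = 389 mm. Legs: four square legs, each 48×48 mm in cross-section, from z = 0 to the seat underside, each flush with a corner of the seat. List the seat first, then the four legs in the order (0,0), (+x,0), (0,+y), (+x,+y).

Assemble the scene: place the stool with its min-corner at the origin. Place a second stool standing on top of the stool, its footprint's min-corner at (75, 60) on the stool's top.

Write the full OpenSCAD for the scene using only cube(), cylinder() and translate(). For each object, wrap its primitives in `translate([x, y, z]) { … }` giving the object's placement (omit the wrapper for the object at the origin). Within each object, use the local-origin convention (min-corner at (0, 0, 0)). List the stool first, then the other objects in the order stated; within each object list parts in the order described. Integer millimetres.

translate([0, 0, 365]) cube([344, 343, 33]);
translate([21, 21, 0]) cylinder(h = 365, r = 21);
translate([323, 21, 0]) cylinder(h = 365, r = 21);
translate([21, 322, 0]) cylinder(h = 365, r = 21);
translate([323, 322, 0]) cylinder(h = 365, r = 21);
translate([75, 60, 398]) {
  translate([0, 0, 367]) cube([266, 260, 22]);
  cube([48, 48, 367]);
  translate([218, 0, 0]) cube([48, 48, 367]);
  translate([0, 212, 0]) cube([48, 48, 367]);
  translate([218, 212, 0]) cube([48, 48, 367]);
}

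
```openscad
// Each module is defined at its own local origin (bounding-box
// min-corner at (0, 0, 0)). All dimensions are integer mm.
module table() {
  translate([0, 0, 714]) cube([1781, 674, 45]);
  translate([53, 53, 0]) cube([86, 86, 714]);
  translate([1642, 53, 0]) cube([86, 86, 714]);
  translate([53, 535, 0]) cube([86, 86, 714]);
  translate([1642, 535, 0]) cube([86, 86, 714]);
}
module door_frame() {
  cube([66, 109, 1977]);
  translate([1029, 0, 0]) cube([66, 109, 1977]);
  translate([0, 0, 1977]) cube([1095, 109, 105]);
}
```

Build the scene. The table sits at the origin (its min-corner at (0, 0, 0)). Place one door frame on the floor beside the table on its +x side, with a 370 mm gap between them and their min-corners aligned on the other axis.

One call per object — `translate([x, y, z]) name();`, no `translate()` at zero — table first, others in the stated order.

table();
translate([2151, 0, 0]) door_frame();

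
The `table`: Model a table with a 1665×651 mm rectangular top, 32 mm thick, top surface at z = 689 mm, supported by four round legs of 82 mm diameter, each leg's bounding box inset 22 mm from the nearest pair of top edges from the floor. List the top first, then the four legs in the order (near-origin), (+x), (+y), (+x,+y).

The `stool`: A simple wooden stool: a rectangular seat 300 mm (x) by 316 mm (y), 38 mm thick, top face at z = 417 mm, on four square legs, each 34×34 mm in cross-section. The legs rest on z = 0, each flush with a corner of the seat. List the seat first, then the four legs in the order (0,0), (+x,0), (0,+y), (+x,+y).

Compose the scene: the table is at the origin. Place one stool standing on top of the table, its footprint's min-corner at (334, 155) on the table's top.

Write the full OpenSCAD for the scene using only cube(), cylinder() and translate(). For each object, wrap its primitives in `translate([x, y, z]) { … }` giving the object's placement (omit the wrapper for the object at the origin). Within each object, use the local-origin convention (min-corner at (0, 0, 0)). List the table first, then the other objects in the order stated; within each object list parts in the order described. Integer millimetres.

translate([0, 0, 657]) cube([1665, 651, 32]);
translate([63, 63, 0]) cylinder(h = 657, r = 41);
translate([1602, 63, 0]) cylinder(h = 657, r = 41);
translate([63, 588, 0]) cylinder(h = 657, r = 41);
translate([1602, 588, 0]) cylinder(h = 657, r = 41);
translate([334, 155, 689]) {
  translate([0, 0, 379]) cube([300, 316, 38]);
  cube([34, 34, 379]);
  translate([266, 0, 0]) cube([34, 34, 379]);
  translate([0, 282, 0]) cube([34, 34, 379]);
  translate([266, 282, 0]) cube([34, 34, 379]);
}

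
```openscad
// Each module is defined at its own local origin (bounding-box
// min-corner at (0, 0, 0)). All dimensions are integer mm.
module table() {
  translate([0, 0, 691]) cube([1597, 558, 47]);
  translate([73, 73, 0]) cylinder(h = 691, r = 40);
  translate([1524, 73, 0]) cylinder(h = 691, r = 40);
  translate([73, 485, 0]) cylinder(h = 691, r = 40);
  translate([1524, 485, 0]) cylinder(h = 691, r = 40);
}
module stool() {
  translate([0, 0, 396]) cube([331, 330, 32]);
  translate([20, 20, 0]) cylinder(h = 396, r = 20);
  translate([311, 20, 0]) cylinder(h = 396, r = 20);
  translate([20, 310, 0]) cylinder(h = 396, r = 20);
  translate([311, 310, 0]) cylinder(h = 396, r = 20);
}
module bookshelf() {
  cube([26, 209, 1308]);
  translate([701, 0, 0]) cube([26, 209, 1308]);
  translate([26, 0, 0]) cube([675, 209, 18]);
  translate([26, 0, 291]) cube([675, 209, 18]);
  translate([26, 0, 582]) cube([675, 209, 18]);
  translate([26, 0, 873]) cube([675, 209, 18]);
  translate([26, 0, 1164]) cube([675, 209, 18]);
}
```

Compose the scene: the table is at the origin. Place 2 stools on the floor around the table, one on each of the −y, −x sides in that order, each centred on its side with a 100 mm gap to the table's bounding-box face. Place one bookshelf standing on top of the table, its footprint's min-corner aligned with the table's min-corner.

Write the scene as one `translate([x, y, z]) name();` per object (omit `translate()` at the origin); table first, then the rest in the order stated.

table();
translate([633, -430, 0]) stool();
translate([-431, 114, 0]) stool();
translate([0, 0, 738]) bookshelf();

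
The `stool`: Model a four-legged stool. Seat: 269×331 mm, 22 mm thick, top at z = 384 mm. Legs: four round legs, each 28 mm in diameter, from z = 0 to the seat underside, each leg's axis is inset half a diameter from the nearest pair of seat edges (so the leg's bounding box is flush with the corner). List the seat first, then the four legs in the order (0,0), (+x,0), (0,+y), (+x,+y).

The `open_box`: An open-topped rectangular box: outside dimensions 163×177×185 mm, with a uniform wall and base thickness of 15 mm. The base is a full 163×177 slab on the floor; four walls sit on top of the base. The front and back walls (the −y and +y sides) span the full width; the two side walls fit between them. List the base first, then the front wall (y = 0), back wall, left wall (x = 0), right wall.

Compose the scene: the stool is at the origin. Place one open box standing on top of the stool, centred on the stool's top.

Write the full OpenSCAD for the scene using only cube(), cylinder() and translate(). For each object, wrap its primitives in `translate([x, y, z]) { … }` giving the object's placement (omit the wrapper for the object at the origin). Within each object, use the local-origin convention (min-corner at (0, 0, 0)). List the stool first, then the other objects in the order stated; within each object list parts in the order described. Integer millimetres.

translate([0, 0, 362]) cube([269, 331, 22]);
translate([14, 14, 0]) cylinder(h = 362, r = 14);
translate([255, 14, 0]) cylinder(h = 362, r = 14);
translate([14, 317, 0]) cylinder(h = 362, r = 14);
translate([255, 317, 0]) cylinder(h = 362, r = 14);
translate([53, 77, 384]) {
  cube([163, 177, 15]);
  translate([0, 0, 15]) cube([163, 15, 170]);
  translate([0, 162, 15]) cube([163, 15, 170]);
  translate([0, 15, 15]) cube([15, 147, 170]);
  translate([148, 15, 15]) cube([15, 147, 170]);
}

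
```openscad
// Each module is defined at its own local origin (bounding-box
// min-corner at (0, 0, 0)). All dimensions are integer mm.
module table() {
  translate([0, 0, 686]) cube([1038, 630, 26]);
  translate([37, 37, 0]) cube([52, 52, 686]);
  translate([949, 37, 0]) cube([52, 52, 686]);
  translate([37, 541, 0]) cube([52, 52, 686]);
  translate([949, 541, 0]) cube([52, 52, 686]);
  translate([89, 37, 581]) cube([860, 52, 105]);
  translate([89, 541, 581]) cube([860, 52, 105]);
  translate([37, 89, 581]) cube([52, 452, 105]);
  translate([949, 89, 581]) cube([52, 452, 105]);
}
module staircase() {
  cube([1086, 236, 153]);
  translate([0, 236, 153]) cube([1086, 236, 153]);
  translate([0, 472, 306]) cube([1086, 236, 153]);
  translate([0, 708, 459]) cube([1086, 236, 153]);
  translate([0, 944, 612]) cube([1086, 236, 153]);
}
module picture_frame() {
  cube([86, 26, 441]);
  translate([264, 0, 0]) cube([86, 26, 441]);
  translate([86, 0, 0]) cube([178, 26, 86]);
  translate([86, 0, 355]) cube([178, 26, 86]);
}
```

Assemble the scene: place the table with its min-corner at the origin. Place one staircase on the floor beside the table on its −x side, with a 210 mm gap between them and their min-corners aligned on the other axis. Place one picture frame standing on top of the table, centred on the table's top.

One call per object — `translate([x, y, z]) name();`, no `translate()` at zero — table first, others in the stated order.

table();
translate([-1296, 0, 0]) staircase();
translate([344, 302, 712]) picture_frame();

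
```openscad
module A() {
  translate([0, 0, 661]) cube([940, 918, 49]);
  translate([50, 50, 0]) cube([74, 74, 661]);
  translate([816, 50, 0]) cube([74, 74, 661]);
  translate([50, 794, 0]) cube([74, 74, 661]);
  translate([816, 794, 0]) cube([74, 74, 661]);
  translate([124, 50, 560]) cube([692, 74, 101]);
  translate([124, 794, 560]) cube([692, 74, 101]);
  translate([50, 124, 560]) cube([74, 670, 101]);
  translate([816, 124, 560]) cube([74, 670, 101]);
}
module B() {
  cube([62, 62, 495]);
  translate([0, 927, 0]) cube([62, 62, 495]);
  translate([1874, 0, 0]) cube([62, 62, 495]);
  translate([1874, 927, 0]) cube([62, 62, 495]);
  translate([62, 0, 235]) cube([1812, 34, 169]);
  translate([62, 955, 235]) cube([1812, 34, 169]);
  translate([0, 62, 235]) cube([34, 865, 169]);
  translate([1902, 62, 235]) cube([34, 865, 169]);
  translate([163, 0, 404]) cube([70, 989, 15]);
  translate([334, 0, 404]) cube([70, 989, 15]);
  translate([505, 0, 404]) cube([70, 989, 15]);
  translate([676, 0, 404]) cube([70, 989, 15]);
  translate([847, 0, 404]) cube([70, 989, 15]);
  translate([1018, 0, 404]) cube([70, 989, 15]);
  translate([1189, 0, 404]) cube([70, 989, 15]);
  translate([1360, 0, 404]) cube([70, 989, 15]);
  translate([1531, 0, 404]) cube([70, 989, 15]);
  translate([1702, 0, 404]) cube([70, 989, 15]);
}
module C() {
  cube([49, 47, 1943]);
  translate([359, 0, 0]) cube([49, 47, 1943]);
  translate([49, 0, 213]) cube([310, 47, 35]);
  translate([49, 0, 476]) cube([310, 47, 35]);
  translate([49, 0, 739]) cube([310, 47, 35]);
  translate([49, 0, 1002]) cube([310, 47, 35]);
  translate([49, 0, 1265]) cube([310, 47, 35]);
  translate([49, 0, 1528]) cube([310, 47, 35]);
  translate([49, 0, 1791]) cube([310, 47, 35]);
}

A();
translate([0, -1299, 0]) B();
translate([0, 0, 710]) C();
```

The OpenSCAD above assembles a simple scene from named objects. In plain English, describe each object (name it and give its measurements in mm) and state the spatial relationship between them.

A is a rectangular dining table. The top is 940×918×49 mm with its upper surface at z = 710 mm. It stands on four 74×74 mm square legs, each inset 50 mm from the nearest pair of top edges, running from the floor to the underside of the top. Four apron rails, 74 mm thick and 101 mm tall, run between adjacent legs with their top edges flush with the underside of the top and their outer faces flush with the legs' outer faces.

B is a bed frame 1936 mm long (x) by 989 mm wide (y). Four 62×62 mm corner posts, 495 mm tall, at the corners of the footprint. Four rails of 34 mm thickness and 169 mm height run between adjacent posts with their undersides at z = 235 mm, their outer faces flush with the outside of the frame (the two x-running rails run between the posts' inner faces; the two y-running rails run between the posts' inner faces). 10 slats, each 70 mm wide (x) and 15 mm thick, lie across the top of the two x-running rails, running the full 989 mm width of the frame in y; the slats are evenly spaced along x between the inner faces of the end posts with equal gaps (rounded down to the nearest mm) at the −x end and between each pair — any rounding remainder accumulates at the +x end.

C is a wooden ladder with two side rails of 49×47 mm section and 1943 mm height, set 408 mm apart overall. Between them run 7 rectangular rungs (47 mm deep, 35 mm thick), front faces flush with the rails' −y face. The bottom of the first rung is 213 mm above the floor and each subsequent rung is 263 mm higher than the one below.

The bed frame is on the floor beside the table on its −y side. The ladder is on top of the table.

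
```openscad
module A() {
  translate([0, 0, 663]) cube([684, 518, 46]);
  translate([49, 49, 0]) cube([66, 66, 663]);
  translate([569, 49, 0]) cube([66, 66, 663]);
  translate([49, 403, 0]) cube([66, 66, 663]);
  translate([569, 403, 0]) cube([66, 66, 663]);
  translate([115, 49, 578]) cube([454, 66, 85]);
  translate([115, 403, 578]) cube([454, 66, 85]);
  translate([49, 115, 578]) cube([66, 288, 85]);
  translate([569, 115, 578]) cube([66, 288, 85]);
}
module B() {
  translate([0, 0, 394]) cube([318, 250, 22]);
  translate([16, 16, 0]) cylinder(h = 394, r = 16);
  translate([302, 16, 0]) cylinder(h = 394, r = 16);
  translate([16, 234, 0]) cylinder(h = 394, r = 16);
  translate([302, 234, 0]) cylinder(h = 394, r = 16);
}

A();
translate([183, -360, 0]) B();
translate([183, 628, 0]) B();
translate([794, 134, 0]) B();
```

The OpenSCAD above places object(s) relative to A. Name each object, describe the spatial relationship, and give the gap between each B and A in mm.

A is a table. B is a stool. Three stools sit around the table at the −y, +y, +x sides. The gap between each stool and the table is 110 mm.

Each stool's nearest face is 110 mm from the table's bounding box.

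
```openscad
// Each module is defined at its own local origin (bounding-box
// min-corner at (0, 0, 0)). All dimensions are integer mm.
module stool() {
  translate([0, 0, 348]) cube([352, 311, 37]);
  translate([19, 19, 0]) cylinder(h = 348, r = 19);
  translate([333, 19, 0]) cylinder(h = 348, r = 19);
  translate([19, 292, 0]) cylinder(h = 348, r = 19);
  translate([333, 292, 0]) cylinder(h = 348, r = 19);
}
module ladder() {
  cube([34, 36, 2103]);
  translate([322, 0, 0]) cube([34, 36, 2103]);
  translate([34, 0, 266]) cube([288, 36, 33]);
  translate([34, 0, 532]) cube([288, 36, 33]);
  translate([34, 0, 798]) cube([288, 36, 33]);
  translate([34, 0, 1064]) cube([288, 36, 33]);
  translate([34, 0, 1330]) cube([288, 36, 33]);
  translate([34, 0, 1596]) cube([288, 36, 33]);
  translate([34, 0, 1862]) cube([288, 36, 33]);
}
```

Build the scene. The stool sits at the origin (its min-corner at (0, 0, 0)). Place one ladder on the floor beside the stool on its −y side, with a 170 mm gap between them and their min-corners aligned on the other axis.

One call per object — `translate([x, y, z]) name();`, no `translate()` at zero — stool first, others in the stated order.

stool();
translate([0, -206, 0]) ladder();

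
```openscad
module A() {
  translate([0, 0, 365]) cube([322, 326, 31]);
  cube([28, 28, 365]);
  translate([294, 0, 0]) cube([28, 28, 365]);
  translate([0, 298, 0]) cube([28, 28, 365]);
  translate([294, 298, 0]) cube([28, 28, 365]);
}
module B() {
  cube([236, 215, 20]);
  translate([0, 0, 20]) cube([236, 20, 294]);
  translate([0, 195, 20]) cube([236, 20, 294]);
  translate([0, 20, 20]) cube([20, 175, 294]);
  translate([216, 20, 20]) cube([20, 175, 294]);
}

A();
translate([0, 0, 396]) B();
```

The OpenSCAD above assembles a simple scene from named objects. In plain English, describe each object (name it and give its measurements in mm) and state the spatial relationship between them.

A is a four-legged stool. The seat is 322×326 mm, 31 mm thick, top at z = 396 mm. It stands on four square legs, each 28×28 mm in cross-section, from z = 0 to the seat underside, each flush with a corner of the seat.

B is an open storage box with external size 236×215×314 mm and wall thickness 20 mm (the base is also 20 mm thick). The base covers the whole footprint; the four walls stand on the base, with the y-facing walls full-width and the x-facing walls fitting between their inner faces.

The open box is on top of the stool.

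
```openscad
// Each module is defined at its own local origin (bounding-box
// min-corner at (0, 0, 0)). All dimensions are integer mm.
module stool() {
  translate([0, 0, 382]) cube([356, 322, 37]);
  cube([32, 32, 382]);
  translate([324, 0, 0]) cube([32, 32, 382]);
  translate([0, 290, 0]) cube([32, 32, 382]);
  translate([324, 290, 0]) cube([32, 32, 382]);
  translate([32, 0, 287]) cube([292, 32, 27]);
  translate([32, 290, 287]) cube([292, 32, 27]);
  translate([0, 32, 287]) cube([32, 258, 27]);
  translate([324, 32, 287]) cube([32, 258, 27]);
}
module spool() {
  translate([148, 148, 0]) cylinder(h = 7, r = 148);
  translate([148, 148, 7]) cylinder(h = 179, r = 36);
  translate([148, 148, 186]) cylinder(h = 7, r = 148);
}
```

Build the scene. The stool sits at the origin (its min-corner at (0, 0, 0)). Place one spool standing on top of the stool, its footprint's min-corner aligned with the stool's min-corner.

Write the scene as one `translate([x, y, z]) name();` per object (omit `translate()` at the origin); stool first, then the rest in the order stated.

stool();
translate([0, 0, 419]) spool();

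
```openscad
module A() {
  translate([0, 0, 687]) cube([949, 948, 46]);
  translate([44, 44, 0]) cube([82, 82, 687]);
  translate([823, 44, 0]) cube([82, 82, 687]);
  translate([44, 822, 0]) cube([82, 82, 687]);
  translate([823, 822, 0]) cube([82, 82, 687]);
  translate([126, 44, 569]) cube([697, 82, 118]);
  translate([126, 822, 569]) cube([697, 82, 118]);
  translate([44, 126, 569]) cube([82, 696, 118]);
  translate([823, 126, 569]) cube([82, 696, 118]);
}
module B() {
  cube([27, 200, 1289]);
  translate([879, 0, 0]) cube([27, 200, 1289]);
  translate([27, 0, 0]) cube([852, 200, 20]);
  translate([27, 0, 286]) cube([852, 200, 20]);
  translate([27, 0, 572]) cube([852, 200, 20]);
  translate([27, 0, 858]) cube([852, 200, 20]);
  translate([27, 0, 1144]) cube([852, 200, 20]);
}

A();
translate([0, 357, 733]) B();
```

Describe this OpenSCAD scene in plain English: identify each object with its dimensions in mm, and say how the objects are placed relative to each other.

A is a table: top 949 mm (x) × 948 mm (y), 46 mm thick, upper face at z = 733 mm, on four 82×82 mm square legs, each inset 44 mm from the nearest pair of top edges, running from z = 0 to the bottom of the top. Four apron rails, 82 mm thick and 118 mm tall, run between adjacent legs with their top edges flush with the underside of the top and their outer faces flush with the legs' outer faces.

B is a bookshelf 906 mm wide overall, 200 mm deep and 1289 mm tall. The two sides are 27 mm thick vertical panels. 5 horizontal shelves of 20 mm thickness span between the inner faces of the sides; the lowest shelf sits on the floor and shelves are stacked with a clear vertical gap of 266 mm between each pair.

The bookshelf is on top of the table.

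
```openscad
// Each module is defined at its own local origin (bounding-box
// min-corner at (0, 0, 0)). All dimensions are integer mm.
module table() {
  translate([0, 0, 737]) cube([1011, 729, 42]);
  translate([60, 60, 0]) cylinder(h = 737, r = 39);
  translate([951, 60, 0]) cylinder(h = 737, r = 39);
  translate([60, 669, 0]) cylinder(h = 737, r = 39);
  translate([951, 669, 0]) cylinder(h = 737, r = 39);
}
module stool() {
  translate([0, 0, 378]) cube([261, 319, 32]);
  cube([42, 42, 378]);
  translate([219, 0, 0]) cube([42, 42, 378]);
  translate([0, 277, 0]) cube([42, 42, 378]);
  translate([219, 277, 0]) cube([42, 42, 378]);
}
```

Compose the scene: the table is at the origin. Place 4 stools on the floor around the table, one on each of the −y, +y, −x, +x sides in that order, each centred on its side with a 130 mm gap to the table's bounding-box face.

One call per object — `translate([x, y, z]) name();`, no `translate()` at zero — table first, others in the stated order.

table();
translate([375, -449, 0]) stool();
translate([375, 859, 0]) stool();
translate([-391, 205, 0]) stool();
translate([1141, 205, 0]) stool();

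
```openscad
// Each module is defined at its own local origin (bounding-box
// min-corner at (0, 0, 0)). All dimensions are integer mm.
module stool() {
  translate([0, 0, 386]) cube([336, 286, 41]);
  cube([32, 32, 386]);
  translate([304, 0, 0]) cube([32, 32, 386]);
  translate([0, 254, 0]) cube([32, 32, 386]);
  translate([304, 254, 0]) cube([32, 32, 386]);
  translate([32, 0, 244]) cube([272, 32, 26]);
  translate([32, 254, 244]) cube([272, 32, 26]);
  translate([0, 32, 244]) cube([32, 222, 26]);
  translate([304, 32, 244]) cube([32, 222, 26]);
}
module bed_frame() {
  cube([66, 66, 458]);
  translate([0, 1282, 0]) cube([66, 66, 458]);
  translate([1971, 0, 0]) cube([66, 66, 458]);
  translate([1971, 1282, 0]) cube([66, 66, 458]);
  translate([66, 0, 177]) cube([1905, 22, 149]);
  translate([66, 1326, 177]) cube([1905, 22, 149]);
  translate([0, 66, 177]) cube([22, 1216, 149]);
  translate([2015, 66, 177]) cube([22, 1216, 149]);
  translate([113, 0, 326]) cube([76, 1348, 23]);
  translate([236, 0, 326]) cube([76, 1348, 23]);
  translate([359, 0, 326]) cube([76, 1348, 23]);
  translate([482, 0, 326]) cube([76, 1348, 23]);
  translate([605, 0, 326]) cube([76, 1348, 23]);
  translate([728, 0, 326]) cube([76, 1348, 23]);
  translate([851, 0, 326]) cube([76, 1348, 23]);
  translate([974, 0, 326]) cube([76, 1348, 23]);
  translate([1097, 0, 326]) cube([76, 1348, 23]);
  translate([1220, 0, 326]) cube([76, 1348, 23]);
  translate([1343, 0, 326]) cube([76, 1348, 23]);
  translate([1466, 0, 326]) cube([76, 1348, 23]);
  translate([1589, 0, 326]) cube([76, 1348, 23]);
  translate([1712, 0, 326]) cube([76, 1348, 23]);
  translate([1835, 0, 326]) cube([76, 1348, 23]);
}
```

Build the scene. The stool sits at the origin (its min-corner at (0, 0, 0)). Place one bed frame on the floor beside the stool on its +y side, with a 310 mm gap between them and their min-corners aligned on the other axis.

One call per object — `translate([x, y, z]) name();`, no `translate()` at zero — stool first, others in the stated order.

stool();
translate([0, 596, 0]) bed_frame();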